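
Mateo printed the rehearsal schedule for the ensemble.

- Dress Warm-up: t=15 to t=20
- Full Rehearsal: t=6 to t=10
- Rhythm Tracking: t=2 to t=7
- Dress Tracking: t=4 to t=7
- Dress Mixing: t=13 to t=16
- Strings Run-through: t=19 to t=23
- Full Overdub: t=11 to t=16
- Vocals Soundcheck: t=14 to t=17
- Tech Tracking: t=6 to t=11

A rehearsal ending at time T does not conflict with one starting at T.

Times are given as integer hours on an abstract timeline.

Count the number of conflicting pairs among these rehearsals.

13

Sorted by start: Rhythm Tracking, Dress Tracking, Full Rehearsal, Tech Tracking, Full Overdub, Dress Mixing, Vocals Soundcheck, Dress Warm-up, Strings Run-through.
Dress Tracking starts before Rhythm Tracking ends → Rhythm Tracking and Dress Tracking overlap.
Full Rehearsal starts before Rhythm Tracking ends → Rhythm Tracking and Full Rehearsal overlap.
Tech Tracking starts before Rhythm Tracking ends → Rhythm Tracking and Tech Tracking overlap.
Full Overdub starts after Rhythm Tracking ends, so nothing later overlaps Rhythm Tracking either.
Full Rehearsal starts before Dress Tracking ends → Dress Tracking and Full Rehearsal overlap.
Tech Tracking starts before Dress Tracking ends → Dress Tracking and Tech Tracking overlap.
Full Overdub starts after Dress Tracking ends, so nothing later overlaps Dress Tracking either.
Tech Tracking starts before Full Rehearsal ends → Full Rehearsal and Tech Tracking overlap.
Full Overdub starts after Full Rehearsal ends, so nothing later overlaps Full Rehearsal either.
Full Overdub starts exactly when Tech Tracking ends (back-to-back, no overlap), so nothing later overlaps Tech Tracking either.
Dress Mixing starts before Full Overdub ends → Full Overdub and Dress Mixing overlap.
Vocals Soundcheck starts before Full Overdub ends → Full Overdub and Vocals Soundcheck overlap.
Dress Warm-up starts before Full Overdub ends → Full Overdub and Dress Warm-up overlap.
Strings Run-through starts after Full Overdub ends.
Vocals Soundcheck starts before Dress Mixing ends → Dress Mixing and Vocals Soundcheck overlap.
Dress Warm-up starts before Dress Mixing ends → Dress Mixing and Dress Warm-up overlap.
Strings Run-through starts after Dress Mixing ends.
Dress Warm-up starts before Vocals Soundcheck ends → Vocals Soundcheck and Dress Warm-up overlap.
Strings Run-through starts after Vocals Soundcheck ends.
Strings Run-through starts before Dress Warm-up ends → Dress Warm-up and Strings Run-through overlap.
Overlapping pairs: Dress Mixing & Dress Warm-up, Dress Mixing & Full Overdub, Dress Mixing & Vocals Soundcheck, Dress Tracking & Full Rehearsal, Dress Tracking & Rhythm Tracking, Dress Tracking & Tech Tracking, Dress Warm-up & Full Overdub, Dress Warm-up & Strings Run-through, Dress Warm-up & Vocals Soundcheck, Full Overdub & Vocals Soundcheck, Full Rehearsal & Rhythm Tracking, Full Rehearsal & Tech Tracking, Rhythm Tracking & Tech Tracking — 13 in total.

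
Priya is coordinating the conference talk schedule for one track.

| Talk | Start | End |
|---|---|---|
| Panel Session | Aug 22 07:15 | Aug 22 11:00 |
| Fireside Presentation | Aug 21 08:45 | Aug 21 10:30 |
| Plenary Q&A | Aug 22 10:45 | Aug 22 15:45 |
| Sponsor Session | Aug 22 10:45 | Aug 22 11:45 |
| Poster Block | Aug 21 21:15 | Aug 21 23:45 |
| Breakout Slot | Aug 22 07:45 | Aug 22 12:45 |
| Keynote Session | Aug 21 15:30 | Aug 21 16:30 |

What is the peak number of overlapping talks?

4

Walk through starts and ends in time order (an end at T is processed before a start at T):
Aug 21 08:45 start Fireside Presentation → 1
Aug 21 10:30 end Fireside Presentation → 0
Aug 21 15:30 start Keynote Session → 1
Aug 21 16:30 end Keynote Session → 0
Aug 21 21:15 start Poster Block → 1
Aug 21 23:45 end Poster Block → 0
Aug 22 07:15 start Panel Session → 1
Aug 22 07:45 start Breakout Slot → 2
Aug 22 10:45 start Plenary Q&A → 3
Aug 22 10:45 start Sponsor Session → 4
Aug 22 11:00 end Panel Session → 3
Aug 22 11:45 end Sponsor Session → 2
Aug 22 12:45 end Breakout Slot → 1
Aug 22 15:45 end Plenary Q&A → 0
Peak is 4, at Aug 22 10:45 (Breakout Slot, Panel Session, Plenary Q&A, Sponsor Session).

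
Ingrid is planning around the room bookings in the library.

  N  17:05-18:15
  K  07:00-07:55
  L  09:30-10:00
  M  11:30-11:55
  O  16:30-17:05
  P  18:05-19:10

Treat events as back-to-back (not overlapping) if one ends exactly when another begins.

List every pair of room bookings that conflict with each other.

N & P

Sorted by start: K, L, M, O, N, P.
L starts after K ends, so nothing later overlaps K either.
M starts after L ends, so nothing later overlaps L either.
O starts after M ends, so nothing later overlaps M either.
N starts exactly when O ends (back-to-back, no overlap), so nothing later overlaps O either.
P starts before N ends → N and P overlap.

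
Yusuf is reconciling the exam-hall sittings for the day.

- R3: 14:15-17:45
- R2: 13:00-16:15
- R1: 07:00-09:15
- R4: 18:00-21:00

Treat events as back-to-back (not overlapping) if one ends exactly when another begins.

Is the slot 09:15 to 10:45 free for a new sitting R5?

Yes — the slot is free

R1: ends 09:15 at or before R5 starts 09:15 → clear.
R2: starts 13:00 at or after R5 ends 10:45 → clear.
R3: starts 14:15 at or after R5 ends 10:45 → clear.
R4: starts 18:00 at or after R5 ends 10:45 → clear.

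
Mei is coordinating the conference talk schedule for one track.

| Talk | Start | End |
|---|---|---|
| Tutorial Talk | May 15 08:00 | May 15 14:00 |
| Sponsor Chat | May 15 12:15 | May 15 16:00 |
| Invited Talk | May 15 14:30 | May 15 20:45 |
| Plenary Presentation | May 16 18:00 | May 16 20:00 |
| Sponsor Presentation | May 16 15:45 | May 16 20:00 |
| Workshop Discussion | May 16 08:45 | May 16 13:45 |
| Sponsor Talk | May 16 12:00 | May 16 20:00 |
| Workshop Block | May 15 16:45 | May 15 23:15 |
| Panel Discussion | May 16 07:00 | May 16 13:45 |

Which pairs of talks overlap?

Invited Talk & Sponsor Chat, Invited Talk & Workshop Block, Panel Discussion & Sponsor Talk, Panel Discussion & Workshop Discussion, Plenary Presentation & Sponsor Presentation, Plenary Presentation & Sponsor Talk, Sponsor Chat & Tutorial Talk, Sponsor Presentation & Sponsor Talk, Sponsor Talk & Workshop Discussion

Sorted by start: Tutorial Talk, Sponsor Chat, Invited Talk, Workshop Block, Panel Discussion, Workshop Discussion, Sponsor Talk, Sponsor Presentation, Plenary Presentation.
Sponsor Chat starts before Tutorial Talk ends → Tutorial Talk and Sponsor Chat overlap.
Invited Talk starts after Tutorial Talk ends, so Tutorial Talk has no further overlaps.
Invited Talk starts before Sponsor Chat ends → Sponsor Chat and Invited Talk overlap.
Workshop Block starts after Sponsor Chat ends, so Sponsor Chat has no further overlaps.
Workshop Block starts before Invited Talk ends → Invited Talk and Workshop Block overlap.
Panel Discussion starts after Invited Talk ends, so Invited Talk has no further overlaps.
Panel Discussion starts after Workshop Block ends, so Workshop Block has no further overlaps.
Workshop Discussion starts before Panel Discussion ends → Panel Discussion and Workshop Discussion overlap.
Sponsor Talk starts before Panel Discussion ends → Panel Discussion and Sponsor Talk overlap.
Sponsor Presentation starts after Panel Discussion ends, so Panel Discussion has no further overlaps.
Sponsor Talk starts before Workshop Discussion ends → Workshop Discussion and Sponsor Talk overlap.
Sponsor Presentation starts after Workshop Discussion ends, so Workshop Discussion has no further overlaps.
Sponsor Presentation starts before Sponsor Talk ends → Sponsor Talk and Sponsor Presentation overlap.
Plenary Presentation starts before Sponsor Talk ends → Sponsor Talk and Plenary Presentation overlap.
Plenary Presentation starts before Sponsor Presentation ends → Sponsor Presentation and Plenary Presentation overlap.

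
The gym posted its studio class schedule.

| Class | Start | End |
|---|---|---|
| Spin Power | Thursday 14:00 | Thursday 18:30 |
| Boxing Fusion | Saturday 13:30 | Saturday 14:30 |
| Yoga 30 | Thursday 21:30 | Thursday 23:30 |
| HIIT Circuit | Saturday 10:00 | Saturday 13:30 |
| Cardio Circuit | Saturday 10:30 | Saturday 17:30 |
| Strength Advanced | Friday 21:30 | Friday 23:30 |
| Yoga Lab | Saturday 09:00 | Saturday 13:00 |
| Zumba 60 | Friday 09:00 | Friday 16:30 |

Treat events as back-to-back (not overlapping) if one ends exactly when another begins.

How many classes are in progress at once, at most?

3

Walk through starts and ends in time order (an end at T is processed before a start at T):
Thursday 14:00 start Spin Power → 1
Thursday 18:30 end Spin Power → 0
Thursday 21:30 start Yoga 30 → 1
Thursday 23:30 end Yoga 30 → 0
Friday 09:00 start Zumba 60 → 1
Friday 16:30 end Zumba 60 → 0
Friday 21:30 start Strength Advanced → 1
Friday 23:30 end Strength Advanced → 0
Saturday 09:00 start Yoga Lab → 1
Saturday 10:00 start HIIT Circuit → 2
Saturday 10:30 start Cardio Circuit → 3
Saturday 13:00 end Yoga Lab → 2
Saturday 13:30 end HIIT Circuit → 1
Saturday 13:30 start Boxing Fusion → 2
Saturday 14:30 end Boxing Fusion → 1
Saturday 17:30 end Cardio Circuit → 0
Peak is 3, at Saturday 10:30 (Cardio Circuit, HIIT Circuit, Yoga Lab).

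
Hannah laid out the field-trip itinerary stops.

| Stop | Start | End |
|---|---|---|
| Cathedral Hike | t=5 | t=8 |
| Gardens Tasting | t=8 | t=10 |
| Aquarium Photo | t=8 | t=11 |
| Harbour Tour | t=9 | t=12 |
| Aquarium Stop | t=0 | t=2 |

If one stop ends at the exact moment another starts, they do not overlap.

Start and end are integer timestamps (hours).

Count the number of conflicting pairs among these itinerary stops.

3

Sorted by start: Aquarium Stop, Cathedral Hike, Gardens Tasting, Aquarium Photo, Harbour Tour.
Cathedral Hike starts after Aquarium Stop ends; Aquarium Stop is clear from here.
Gardens Tasting starts exactly when Cathedral Hike ends (back-to-back, no overlap); Cathedral Hike is clear from here.
Aquarium Photo starts before Gardens Tasting ends → Gardens Tasting and Aquarium Photo overlap.
Harbour Tour starts before Gardens Tasting ends → Gardens Tasting and Harbour Tour overlap.
Harbour Tour starts before Aquarium Photo ends → Aquarium Photo and Harbour Tour overlap.
Overlapping pairs: Aquarium Photo & Gardens Tasting, Aquarium Photo & Harbour Tour, Gardens Tasting & Harbour Tour — 3 in total.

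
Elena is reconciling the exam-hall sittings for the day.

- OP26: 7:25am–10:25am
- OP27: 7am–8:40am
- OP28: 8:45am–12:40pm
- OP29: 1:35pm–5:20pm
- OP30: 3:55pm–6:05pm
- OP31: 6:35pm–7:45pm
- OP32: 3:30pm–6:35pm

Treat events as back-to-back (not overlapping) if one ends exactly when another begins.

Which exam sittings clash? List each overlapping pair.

Sorted by start: OP27, OP26, OP28, OP29, OP32, OP30, OP31.
OP26 starts before OP27 ends → OP27 and OP26 overlap.
OP28 starts after OP27 ends; OP27 is clear from here.
OP28 starts before OP26 ends → OP26 and OP28 overlap.
OP29 starts after OP26 ends; OP26 is clear from here.
OP29 starts after OP28 ends; OP28 is clear from here.
OP32 starts before OP29 ends → OP29 and OP32 overlap.
OP30 starts before OP29 ends → OP29 and OP30 overlap.
OP31 starts after OP29 ends.
OP30 starts before OP32 ends → OP32 and OP30 overlap.
OP31 starts exactly when OP32 ends (back-to-back, no overlap).
OP31 starts after OP30 ends.

OP26 & OP27, OP26 & OP28, OP29 & OP30, OP29 & OP32, OP30 & OP32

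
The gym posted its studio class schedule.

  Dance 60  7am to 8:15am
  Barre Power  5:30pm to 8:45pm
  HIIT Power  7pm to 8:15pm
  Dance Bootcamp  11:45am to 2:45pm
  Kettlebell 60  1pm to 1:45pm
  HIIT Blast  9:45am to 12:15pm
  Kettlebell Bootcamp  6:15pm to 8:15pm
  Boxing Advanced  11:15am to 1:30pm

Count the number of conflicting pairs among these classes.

8

Sorted by start: Dance 60, HIIT Blast, Boxing Advanced, Dance Bootcamp, Kettlebell 60, Barre Power, Kettlebell Bootcamp, HIIT Power.
HIIT Blast starts after Dance 60 ends, so Dance 60 has no further overlaps.
Boxing Advanced starts before HIIT Blast ends → HIIT Blast and Boxing Advanced overlap.
Dance Bootcamp starts before HIIT Blast ends → HIIT Blast and Dance Bootcamp overlap.
Kettlebell 60 starts after HIIT Blast ends, so HIIT Blast has no further overlaps.
Dance Bootcamp starts before Boxing Advanced ends → Boxing Advanced and Dance Bootcamp overlap.
Kettlebell 60 starts before Boxing Advanced ends → Boxing Advanced and Kettlebell 60 overlap.
Barre Power starts after Boxing Advanced ends, so Boxing Advanced has no further overlaps.
Kettlebell 60 starts before Dance Bootcamp ends → Dance Bootcamp and Kettlebell 60 overlap.
Barre Power starts after Dance Bootcamp ends, so Dance Bootcamp has no further overlaps.
Barre Power starts after Kettlebell 60 ends, so Kettlebell 60 has no further overlaps.
Kettlebell Bootcamp starts before Barre Power ends → Barre Power and Kettlebell Bootcamp overlap.
HIIT Power starts before Barre Power ends → Barre Power and HIIT Power overlap.
HIIT Power starts before Kettlebell Bootcamp ends → Kettlebell Bootcamp and HIIT Power overlap.
Overlapping pairs: Barre Power & HIIT Power, Barre Power & Kettlebell Bootcamp, Boxing Advanced & Dance Bootcamp, Boxing Advanced & HIIT Blast, Boxing Advanced & Kettlebell 60, Dance Bootcamp & HIIT Blast, Dance Bootcamp & Kettlebell 60, HIIT Power & Kettlebell Bootcamp — 8 in total.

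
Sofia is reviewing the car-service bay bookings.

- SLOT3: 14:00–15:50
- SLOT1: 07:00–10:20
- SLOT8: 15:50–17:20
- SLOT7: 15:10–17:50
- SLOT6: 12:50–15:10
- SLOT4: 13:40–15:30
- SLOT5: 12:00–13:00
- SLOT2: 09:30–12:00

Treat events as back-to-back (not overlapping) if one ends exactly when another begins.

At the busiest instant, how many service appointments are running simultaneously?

3

Sweep the timeline, counting +1 at each start and −1 at each end (ends before starts at a tie):
07:00 start SLOT1 → 1
09:30 start SLOT2 → 2
10:20 end SLOT1 → 1
12:00 end SLOT2 → 0
12:00 start SLOT5 → 1
12:50 start SLOT6 → 2
13:00 end SLOT5 → 1
13:40 start SLOT4 → 2
14:00 start SLOT3 → 3
15:10 end SLOT6 → 2
15:10 start SLOT7 → 3
15:30 end SLOT4 → 2
15:50 end SLOT3 → 1
15:50 start SLOT8 → 2
17:20 end SLOT8 → 1
17:50 end SLOT7 → 0
Peak is 3, at 14:00 (SLOT3, SLOT4, SLOT6).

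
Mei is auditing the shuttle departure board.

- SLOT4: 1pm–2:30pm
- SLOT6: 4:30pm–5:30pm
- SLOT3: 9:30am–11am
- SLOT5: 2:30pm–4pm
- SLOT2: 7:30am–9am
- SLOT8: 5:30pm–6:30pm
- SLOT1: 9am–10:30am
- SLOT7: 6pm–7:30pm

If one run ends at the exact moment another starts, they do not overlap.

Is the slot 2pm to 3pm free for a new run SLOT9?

No — it overlaps SLOT4, SLOT5

SLOT2: ends 9am at or before SLOT9 starts 2pm → clear.
SLOT1: ends 10:30am at or before SLOT9 starts 2pm → clear.
SLOT3: ends 11am at or before SLOT9 starts 2pm → clear.
SLOT4: starts 1pm before SLOT9 ends 3pm, and ends 2:30pm after SLOT9 starts 2pm → overlap.
SLOT5: starts 2:30pm before SLOT9 ends 3pm, and ends 4pm after SLOT9 starts 2pm → overlap.
SLOT6: starts 4:30pm at or after SLOT9 ends 3pm → clear.
SLOT8: starts 5:30pm at or after SLOT9 ends 3pm → clear.
SLOT7: starts 6pm at or after SLOT9 ends 3pm → clear.
SLOT9 overlaps SLOT4, SLOT5.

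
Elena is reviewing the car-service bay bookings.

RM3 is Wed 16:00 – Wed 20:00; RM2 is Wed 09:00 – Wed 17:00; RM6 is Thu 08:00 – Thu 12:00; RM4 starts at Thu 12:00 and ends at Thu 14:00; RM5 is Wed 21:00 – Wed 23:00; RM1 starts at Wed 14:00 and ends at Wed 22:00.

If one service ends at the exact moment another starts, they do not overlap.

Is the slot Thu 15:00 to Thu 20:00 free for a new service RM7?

Yes — the slot is free

RM2: ends Wed 17:00 at or before RM7 starts Thu 15:00 → clear.
RM1: ends Wed 22:00 at or before RM7 starts Thu 15:00 → clear.
RM3: ends Wed 20:00 at or before RM7 starts Thu 15:00 → clear.
RM5: ends Wed 23:00 at or before RM7 starts Thu 15:00 → clear.
RM6: ends Thu 12:00 at or before RM7 starts Thu 15:00 → clear.
RM4: ends Thu 14:00 at or before RM7 starts Thu 15:00 → clear.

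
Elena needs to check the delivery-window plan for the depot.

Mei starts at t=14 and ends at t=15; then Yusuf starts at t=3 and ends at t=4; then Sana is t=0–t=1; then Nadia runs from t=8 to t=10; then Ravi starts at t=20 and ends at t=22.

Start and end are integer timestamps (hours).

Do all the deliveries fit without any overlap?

Yes

Sorted by start: Sana, Yusuf, Nadia, Mei, Ravi.
Yusuf starts after Sana ends, so Sana has no further overlaps.
Nadia starts after Yusuf ends, so Yusuf has no further overlaps.
Mei starts after Nadia ends, so Nadia has no further overlaps.
Ravi starts after Mei ends.
Every pair is clear; the schedule has no overlaps.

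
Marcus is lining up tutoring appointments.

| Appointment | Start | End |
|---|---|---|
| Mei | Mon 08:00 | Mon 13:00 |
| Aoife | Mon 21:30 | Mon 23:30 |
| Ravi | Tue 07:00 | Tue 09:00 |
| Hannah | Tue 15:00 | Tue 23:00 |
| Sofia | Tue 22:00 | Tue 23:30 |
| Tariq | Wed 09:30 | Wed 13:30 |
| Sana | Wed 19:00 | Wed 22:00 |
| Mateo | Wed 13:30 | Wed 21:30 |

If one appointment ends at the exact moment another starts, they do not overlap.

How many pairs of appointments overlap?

2

Sorted by start: Mei, Aoife, Ravi, Hannah, Sofia, Tariq, Mateo, Sana.
Aoife starts after Mei ends — done with Mei.
Ravi starts after Aoife ends — done with Aoife.
Hannah starts after Ravi ends — done with Ravi.
Sofia starts before Hannah ends → Hannah and Sofia overlap.
Tariq starts after Hannah ends — done with Hannah.
Tariq starts after Sofia ends — done with Sofia.
Mateo starts exactly when Tariq ends (back-to-back, no overlap) — done with Tariq.
Sana starts before Mateo ends → Mateo and Sana overlap.
Overlapping pairs: Hannah & Sofia, Mateo & Sana — 2 in total.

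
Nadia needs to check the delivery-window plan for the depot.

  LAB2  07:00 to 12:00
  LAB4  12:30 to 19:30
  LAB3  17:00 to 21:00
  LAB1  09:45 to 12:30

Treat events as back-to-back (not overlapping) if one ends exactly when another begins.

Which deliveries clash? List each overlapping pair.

LAB1 & LAB2, LAB3 & LAB4

Check each pair: they overlap iff neither finishes before the other starts.
Sorted by start: LAB2, LAB1, LAB4, LAB3.
LAB1 starts before LAB2 ends → LAB2 and LAB1 overlap.
LAB4 starts after LAB2 ends, so LAB2 has no further overlaps.
LAB4 starts exactly when LAB1 ends (back-to-back, no overlap), so LAB1 has no further overlaps.
LAB3 starts before LAB4 ends → LAB4 and LAB3 overlap.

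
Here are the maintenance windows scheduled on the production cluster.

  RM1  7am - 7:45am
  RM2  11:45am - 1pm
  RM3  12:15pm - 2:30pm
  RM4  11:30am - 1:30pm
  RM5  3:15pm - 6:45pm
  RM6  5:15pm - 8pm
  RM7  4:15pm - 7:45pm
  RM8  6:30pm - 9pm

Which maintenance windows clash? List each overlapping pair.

Sorted by start: RM1, RM4, RM2, RM3, RM5, RM7, RM6, RM8.
RM4 starts after RM1 ends — done with RM1.
RM2 starts before RM4 ends → RM4 and RM2 overlap.
RM3 starts before RM4 ends → RM4 and RM3 overlap.
RM5 starts after RM4 ends — done with RM4.
RM3 starts before RM2 ends → RM2 and RM3 overlap.
RM5 starts after RM2 ends — done with RM2.
RM5 starts after RM3 ends — done with RM3.
RM7 starts before RM5 ends → RM5 and RM7 overlap.
RM6 starts before RM5 ends → RM5 and RM6 overlap.
RM8 starts before RM5 ends → RM5 and RM8 overlap.
RM6 starts before RM7 ends → RM7 and RM6 overlap.
RM8 starts before RM7 ends → RM7 and RM8 overlap.
RM8 starts before RM6 ends → RM6 and RM8 overlap.

RM2 & RM3, RM2 & RM4, RM3 & RM4, RM5 & RM6, RM5 & RM7, RM5 & RM8, RM6 & RM7, RM6 & RM8, RM7 & RM8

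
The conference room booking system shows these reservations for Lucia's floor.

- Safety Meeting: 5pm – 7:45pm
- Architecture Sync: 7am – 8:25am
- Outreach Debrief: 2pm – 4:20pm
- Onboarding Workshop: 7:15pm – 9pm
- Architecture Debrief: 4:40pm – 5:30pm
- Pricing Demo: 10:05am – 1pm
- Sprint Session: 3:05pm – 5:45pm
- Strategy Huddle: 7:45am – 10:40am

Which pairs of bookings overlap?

Sorted by start: Architecture Sync, Strategy Huddle, Pricing Demo, Outreach Debrief, Sprint Session, Architecture Debrief, Safety Meeting, Onboarding Workshop.
Strategy Huddle starts before Architecture Sync ends → Architecture Sync and Strategy Huddle overlap.
Pricing Demo starts after Architecture Sync ends, so nothing later overlaps Architecture Sync either.
Pricing Demo starts before Strategy Huddle ends → Strategy Huddle and Pricing Demo overlap.
Outreach Debrief starts after Strategy Huddle ends, so nothing later overlaps Strategy Huddle either.
Outreach Debrief starts after Pricing Demo ends, so nothing later overlaps Pricing Demo either.
Sprint Session starts before Outreach Debrief ends → Outreach Debrief and Sprint Session overlap.
Architecture Debrief starts after Outreach Debrief ends, so nothing later overlaps Outreach Debrief either.
Architecture Debrief starts before Sprint Session ends → Sprint Session and Architecture Debrief overlap.
Safety Meeting starts before Sprint Session ends → Sprint Session and Safety Meeting overlap.
Onboarding Workshop starts after Sprint Session ends.
Safety Meeting starts before Architecture Debrief ends → Architecture Debrief and Safety Meeting overlap.
Onboarding Workshop starts after Architecture Debrief ends.
Onboarding Workshop starts before Safety Meeting ends → Safety Meeting and Onboarding Workshop overlap.

Architecture Debrief & Safety Meeting, Architecture Debrief & Sprint Session, Architecture Sync & Strategy Huddle, Onboarding Workshop & Safety Meeting, Outreach Debrief & Sprint Session, Pricing Demo & Strategy Huddle, Safety Meeting & Sprint Session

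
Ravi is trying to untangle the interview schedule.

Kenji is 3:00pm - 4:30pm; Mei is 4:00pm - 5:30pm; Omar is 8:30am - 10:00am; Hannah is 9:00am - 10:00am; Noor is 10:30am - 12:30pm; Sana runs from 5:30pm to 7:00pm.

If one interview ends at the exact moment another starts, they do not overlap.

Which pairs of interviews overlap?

Hannah & Omar, Kenji & Mei

Sorted by start: Omar, Hannah, Noor, Kenji, Mei, Sana.
Hannah starts before Omar ends → Omar and Hannah overlap.
Noor starts after Omar ends, so nothing later overlaps Omar either.
Noor starts after Hannah ends, so nothing later overlaps Hannah either.
Kenji starts after Noor ends, so nothing later overlaps Noor either.
Mei starts before Kenji ends → Kenji and Mei overlap.
Sana starts after Kenji ends.
Sana starts exactly when Mei ends (back-to-back, no overlap).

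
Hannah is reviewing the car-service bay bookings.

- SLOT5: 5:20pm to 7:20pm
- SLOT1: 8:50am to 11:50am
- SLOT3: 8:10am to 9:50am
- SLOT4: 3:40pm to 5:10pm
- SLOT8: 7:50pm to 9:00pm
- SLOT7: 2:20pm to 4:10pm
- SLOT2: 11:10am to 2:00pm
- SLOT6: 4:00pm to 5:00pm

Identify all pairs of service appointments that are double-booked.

SLOT1 & SLOT2, SLOT1 & SLOT3, SLOT4 & SLOT6, SLOT4 & SLOT7, SLOT6 & SLOT7

Sorted by start: SLOT3, SLOT1, SLOT2, SLOT7, SLOT4, SLOT6, SLOT5, SLOT8.
SLOT1 starts before SLOT3 ends → SLOT3 and SLOT1 overlap.
SLOT2 starts after SLOT3 ends, so nothing later overlaps SLOT3 either.
SLOT2 starts before SLOT1 ends → SLOT1 and SLOT2 overlap.
SLOT7 starts after SLOT1 ends, so nothing later overlaps SLOT1 either.
SLOT7 starts after SLOT2 ends, so nothing later overlaps SLOT2 either.
SLOT4 starts before SLOT7 ends → SLOT7 and SLOT4 overlap.
SLOT6 starts before SLOT7 ends → SLOT7 and SLOT6 overlap.
SLOT5 starts after SLOT7 ends, so nothing later overlaps SLOT7 either.
SLOT6 starts before SLOT4 ends → SLOT4 and SLOT6 overlap.
SLOT5 starts after SLOT4 ends, so nothing later overlaps SLOT4 either.
SLOT5 starts after SLOT6 ends, so nothing later overlaps SLOT6 either.
SLOT8 starts after SLOT5 ends.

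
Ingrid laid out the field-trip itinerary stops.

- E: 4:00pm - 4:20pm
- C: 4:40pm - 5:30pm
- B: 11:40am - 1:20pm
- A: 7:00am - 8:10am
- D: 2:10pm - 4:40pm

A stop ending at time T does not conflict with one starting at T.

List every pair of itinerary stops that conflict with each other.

D & E

Sorted by start: A, B, D, E, C.
B starts after A ends — done with A.
D starts after B ends — done with B.
E starts before D ends → D and E overlap.
C starts exactly when D ends (back-to-back, no overlap).
C starts after E ends.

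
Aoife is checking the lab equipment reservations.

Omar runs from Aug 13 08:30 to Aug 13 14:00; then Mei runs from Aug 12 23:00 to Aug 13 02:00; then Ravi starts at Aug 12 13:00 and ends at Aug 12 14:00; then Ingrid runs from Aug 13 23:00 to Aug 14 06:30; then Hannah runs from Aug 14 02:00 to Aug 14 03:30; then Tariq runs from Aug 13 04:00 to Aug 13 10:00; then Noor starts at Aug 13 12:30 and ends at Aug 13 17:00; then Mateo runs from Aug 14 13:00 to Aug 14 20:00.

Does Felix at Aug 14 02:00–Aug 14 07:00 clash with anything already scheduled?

Ravi: ends Aug 12 14:00 at or before Felix starts Aug 14 02:00 → clear.
Mei: ends Aug 13 02:00 at or before Felix starts Aug 14 02:00 → clear.
Tariq: ends Aug 13 10:00 at or before Felix starts Aug 14 02:00 → clear.
Omar: ends Aug 13 14:00 at or before Felix starts Aug 14 02:00 → clear.
Noor: ends Aug 13 17:00 at or before Felix starts Aug 14 02:00 → clear.
Ingrid: starts Aug 13 23:00 before Felix ends Aug 14 07:00, and ends Aug 14 06:30 after Felix starts Aug 14 02:00 → overlap.
Hannah: starts Aug 14 02:00 before Felix ends Aug 14 07:00, and ends Aug 14 03:30 after Felix starts Aug 14 02:00 → overlap.
Mateo: starts Aug 14 13:00 at or after Felix ends Aug 14 07:00 → clear.
Felix overlaps Hannah, Ingrid.

Yes — it overlaps Hannah, Ingrid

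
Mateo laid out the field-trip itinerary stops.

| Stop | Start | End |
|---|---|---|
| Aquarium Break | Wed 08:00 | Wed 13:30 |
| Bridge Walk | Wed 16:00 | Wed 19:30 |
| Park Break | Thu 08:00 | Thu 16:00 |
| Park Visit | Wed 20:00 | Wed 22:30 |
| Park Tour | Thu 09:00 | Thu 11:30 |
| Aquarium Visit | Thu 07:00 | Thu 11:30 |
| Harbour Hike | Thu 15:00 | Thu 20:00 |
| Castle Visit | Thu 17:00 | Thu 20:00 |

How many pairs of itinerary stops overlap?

Sorted by start: Aquarium Break, Bridge Walk, Park Visit, Aquarium Visit, Park Break, Park Tour, Harbour Hike, Castle Visit.
Bridge Walk starts after Aquarium Break ends; Aquarium Break is clear from here.
Park Visit starts after Bridge Walk ends; Bridge Walk is clear from here.
Aquarium Visit starts after Park Visit ends; Park Visit is clear from here.
Park Break starts before Aquarium Visit ends → Aquarium Visit and Park Break overlap.
Park Tour starts before Aquarium Visit ends → Aquarium Visit and Park Tour overlap.
Harbour Hike starts after Aquarium Visit ends; Aquarium Visit is clear from here.
Park Tour starts before Park Break ends → Park Break and Park Tour overlap.
Harbour Hike starts before Park Break ends → Park Break and Harbour Hike overlap.
Castle Visit starts after Park Break ends.
Harbour Hike starts after Park Tour ends; Park Tour is clear from here.
Castle Visit starts before Harbour Hike ends → Harbour Hike and Castle Visit overlap.
Overlapping pairs: Aquarium Visit & Park Break, Aquarium Visit & Park Tour, Castle Visit & Harbour Hike, Harbour Hike & Park Break, Park Break & Park Tour — 5 in total.

5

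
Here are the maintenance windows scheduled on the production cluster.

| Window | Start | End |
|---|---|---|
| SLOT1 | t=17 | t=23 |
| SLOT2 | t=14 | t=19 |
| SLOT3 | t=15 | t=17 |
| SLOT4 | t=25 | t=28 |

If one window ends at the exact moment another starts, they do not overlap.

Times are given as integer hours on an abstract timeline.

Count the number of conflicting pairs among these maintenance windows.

Sorted by start: SLOT2, SLOT3, SLOT1, SLOT4.
SLOT3 starts before SLOT2 ends → SLOT2 and SLOT3 overlap.
SLOT1 starts before SLOT2 ends → SLOT2 and SLOT1 overlap.
SLOT4 starts after SLOT2 ends.
SLOT1 starts exactly when SLOT3 ends (back-to-back, no overlap), so nothing later overlaps SLOT3 either.
SLOT4 starts after SLOT1 ends.
Overlapping pairs: SLOT1 & SLOT2, SLOT2 & SLOT3 — 2 in total.

2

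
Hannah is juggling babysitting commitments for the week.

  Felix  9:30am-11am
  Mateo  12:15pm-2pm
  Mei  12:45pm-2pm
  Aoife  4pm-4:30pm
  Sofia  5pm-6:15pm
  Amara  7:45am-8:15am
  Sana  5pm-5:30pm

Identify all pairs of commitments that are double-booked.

Mateo & Mei, Sana & Sofia

Two intervals overlap when each starts before the other ends.
Sorted by start: Amara, Felix, Mateo, Mei, Aoife, Sofia, Sana.
Felix starts after Amara ends; Amara is clear from here.
Mateo starts after Felix ends; Felix is clear from here.
Mei starts before Mateo ends → Mateo and Mei overlap.
Aoife starts after Mateo ends; Mateo is clear from here.
Aoife starts after Mei ends; Mei is clear from here.
Sofia starts after Aoife ends; Aoife is clear from here.
Sana starts before Sofia ends → Sofia and Sana overlap.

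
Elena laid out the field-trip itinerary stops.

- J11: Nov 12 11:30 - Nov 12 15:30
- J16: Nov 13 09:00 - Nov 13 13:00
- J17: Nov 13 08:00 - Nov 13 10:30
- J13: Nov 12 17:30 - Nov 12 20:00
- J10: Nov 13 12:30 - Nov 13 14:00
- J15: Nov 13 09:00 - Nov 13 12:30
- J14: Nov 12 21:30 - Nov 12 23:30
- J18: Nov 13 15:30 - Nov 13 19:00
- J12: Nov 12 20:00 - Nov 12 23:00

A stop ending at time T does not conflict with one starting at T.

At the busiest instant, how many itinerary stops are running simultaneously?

3

Sweep the timeline, counting +1 at each start and −1 at each end (ends before starts at a tie):
Nov 12 11:30 start J11 → 1
Nov 12 15:30 end J11 → 0
Nov 12 17:30 start J13 → 1
Nov 12 20:00 end J13 → 0
Nov 12 20:00 start J12 → 1
Nov 12 21:30 start J14 → 2
Nov 12 23:00 end J12 → 1
Nov 12 23:30 end J14 → 0
Nov 13 08:00 start J17 → 1
Nov 13 09:00 start J15 → 2
Nov 13 09:00 start J16 → 3
Nov 13 10:30 end J17 → 2
Nov 13 12:30 end J15 → 1
Nov 13 12:30 start J10 → 2
Nov 13 13:00 end J16 → 1
Nov 13 14:00 end J10 → 0
Nov 13 15:30 start J18 → 1
Nov 13 19:00 end J18 → 0
Peak is 3, at Nov 13 09:00 (J15, J16, J17).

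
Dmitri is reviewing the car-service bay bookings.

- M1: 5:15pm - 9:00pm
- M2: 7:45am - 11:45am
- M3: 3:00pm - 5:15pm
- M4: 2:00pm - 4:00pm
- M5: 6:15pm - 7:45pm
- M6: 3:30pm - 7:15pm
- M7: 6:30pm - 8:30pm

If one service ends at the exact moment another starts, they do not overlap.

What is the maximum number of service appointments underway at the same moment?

Sweep the timeline, counting +1 at each start and −1 at each end (ends before starts at a tie):
7:45am start M2 → 1
11:45am end M2 → 0
2:00pm start M4 → 1
3:00pm start M3 → 2
3:30pm start M6 → 3
4:00pm end M4 → 2
5:15pm end M3 → 1
5:15pm start M1 → 2
6:15pm start M5 → 3
6:30pm start M7 → 4
7:15pm end M6 → 3
7:45pm end M5 → 2
8:30pm end M7 → 1
9:00pm end M1 → 0
Peak is 4, at 6:30pm (M1, M5, M6, M7).

4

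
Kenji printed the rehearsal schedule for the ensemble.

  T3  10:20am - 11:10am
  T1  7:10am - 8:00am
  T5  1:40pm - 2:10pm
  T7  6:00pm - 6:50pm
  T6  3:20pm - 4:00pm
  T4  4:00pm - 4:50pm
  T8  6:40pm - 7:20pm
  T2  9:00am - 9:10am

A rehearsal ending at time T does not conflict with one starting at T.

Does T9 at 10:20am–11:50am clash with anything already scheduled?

Yes — it overlaps T3

T1: ends 8:00am at or before T9 starts 10:20am → clear.
T2: ends 9:10am at or before T9 starts 10:20am → clear.
T3: starts 10:20am before T9 ends 11:50am, and ends 11:10am after T9 starts 10:20am → overlap.
T5: starts 1:40pm at or after T9 ends 11:50am → clear.
T6: starts 3:20pm at or after T9 ends 11:50am → clear.
T4: starts 4:00pm at or after T9 ends 11:50am → clear.
T7: starts 6:00pm at or after T9 ends 11:50am → clear.
T8: starts 6:40pm at or after T9 ends 11:50am → clear.
T9 overlaps T3.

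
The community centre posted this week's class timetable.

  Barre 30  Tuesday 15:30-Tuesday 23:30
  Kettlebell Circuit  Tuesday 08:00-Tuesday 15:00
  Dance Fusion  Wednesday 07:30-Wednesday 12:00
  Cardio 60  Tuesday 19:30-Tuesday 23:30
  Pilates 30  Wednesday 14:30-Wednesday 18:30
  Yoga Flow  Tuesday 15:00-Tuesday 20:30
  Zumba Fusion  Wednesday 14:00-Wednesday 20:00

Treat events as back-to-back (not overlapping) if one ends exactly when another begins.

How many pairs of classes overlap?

Sorted by start: Kettlebell Circuit, Yoga Flow, Barre 30, Cardio 60, Dance Fusion, Zumba Fusion, Pilates 30.
Yoga Flow starts exactly when Kettlebell Circuit ends (back-to-back, no overlap); Kettlebell Circuit is clear from here.
Barre 30 starts before Yoga Flow ends → Yoga Flow and Barre 30 overlap.
Cardio 60 starts before Yoga Flow ends → Yoga Flow and Cardio 60 overlap.
Dance Fusion starts after Yoga Flow ends; Yoga Flow is clear from here.
Cardio 60 starts before Barre 30 ends → Barre 30 and Cardio 60 overlap.
Dance Fusion starts after Barre 30 ends; Barre 30 is clear from here.
Dance Fusion starts after Cardio 60 ends; Cardio 60 is clear from here.
Zumba Fusion starts after Dance Fusion ends; Dance Fusion is clear from here.
Pilates 30 starts before Zumba Fusion ends → Zumba Fusion and Pilates 30 overlap.
Overlapping pairs: Barre 30 & Cardio 60, Barre 30 & Yoga Flow, Cardio 60 & Yoga Flow, Pilates 30 & Zumba Fusion — 4 in total.

4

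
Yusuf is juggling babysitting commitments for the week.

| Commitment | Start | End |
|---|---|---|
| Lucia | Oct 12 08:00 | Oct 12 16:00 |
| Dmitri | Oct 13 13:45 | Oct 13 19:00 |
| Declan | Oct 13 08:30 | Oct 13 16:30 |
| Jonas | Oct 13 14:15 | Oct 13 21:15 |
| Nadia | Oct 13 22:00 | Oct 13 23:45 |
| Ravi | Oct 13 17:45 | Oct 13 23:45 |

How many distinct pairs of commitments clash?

Sorted by start: Lucia, Declan, Dmitri, Jonas, Ravi, Nadia.
Declan starts after Lucia ends; Lucia is clear from here.
Dmitri starts before Declan ends → Declan and Dmitri overlap.
Jonas starts before Declan ends → Declan and Jonas overlap.
Ravi starts after Declan ends; Declan is clear from here.
Jonas starts before Dmitri ends → Dmitri and Jonas overlap.
Ravi starts before Dmitri ends → Dmitri and Ravi overlap.
Nadia starts after Dmitri ends.
Ravi starts before Jonas ends → Jonas and Ravi overlap.
Nadia starts after Jonas ends.
Nadia starts before Ravi ends → Ravi and Nadia overlap.
Overlapping pairs: Declan & Dmitri, Declan & Jonas, Dmitri & Jonas, Dmitri & Ravi, Jonas & Ravi, Nadia & Ravi — 6 in total.

6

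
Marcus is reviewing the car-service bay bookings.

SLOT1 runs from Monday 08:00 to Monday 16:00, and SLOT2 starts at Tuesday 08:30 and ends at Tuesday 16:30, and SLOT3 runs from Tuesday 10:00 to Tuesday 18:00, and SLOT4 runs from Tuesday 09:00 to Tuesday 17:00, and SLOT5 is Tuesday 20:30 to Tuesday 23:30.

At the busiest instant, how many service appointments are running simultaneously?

Walk through starts and ends in time order (an end at T is processed before a start at T):
Monday 08:00 start SLOT1 → 1
Monday 16:00 end SLOT1 → 0
Tuesday 08:30 start SLOT2 → 1
Tuesday 09:00 start SLOT4 → 2
Tuesday 10:00 start SLOT3 → 3
Tuesday 16:30 end SLOT2 → 2
Tuesday 17:00 end SLOT4 → 1
Tuesday 18:00 end SLOT3 → 0
Tuesday 20:30 start SLOT5 → 1
Tuesday 23:30 end SLOT5 → 0
Peak is 3, at Tuesday 10:00 (SLOT2, SLOT3, SLOT4).

3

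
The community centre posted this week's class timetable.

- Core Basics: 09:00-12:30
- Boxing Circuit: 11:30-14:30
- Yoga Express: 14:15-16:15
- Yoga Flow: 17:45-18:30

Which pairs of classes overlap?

Sorted by start: Core Basics, Boxing Circuit, Yoga Express, Yoga Flow.
Boxing Circuit starts before Core Basics ends → Core Basics and Boxing Circuit overlap.
Yoga Express starts after Core Basics ends, so nothing later overlaps Core Basics either.
Yoga Express starts before Boxing Circuit ends → Boxing Circuit and Yoga Express overlap.
Yoga Flow starts after Boxing Circuit ends.
Yoga Flow starts after Yoga Express ends.

Boxing Circuit & Core Basics, Boxing Circuit & Yoga Express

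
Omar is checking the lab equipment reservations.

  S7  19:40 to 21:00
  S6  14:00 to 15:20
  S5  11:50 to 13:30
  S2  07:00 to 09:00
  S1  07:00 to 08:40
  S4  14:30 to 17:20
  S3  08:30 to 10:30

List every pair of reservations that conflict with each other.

Sorted by start: S1, S2, S3, S5, S6, S4, S7.
S2 starts before S1 ends → S1 and S2 overlap.
S3 starts before S1 ends → S1 and S3 overlap.
S5 starts after S1 ends; S1 is clear from here.
S3 starts before S2 ends → S2 and S3 overlap.
S5 starts after S2 ends; S2 is clear from here.
S5 starts after S3 ends; S3 is clear from here.
S6 starts after S5 ends; S5 is clear from here.
S4 starts before S6 ends → S6 and S4 overlap.
S7 starts after S6 ends.
S7 starts after S4 ends.

S1 & S2, S1 & S3, S2 & S3, S4 & S6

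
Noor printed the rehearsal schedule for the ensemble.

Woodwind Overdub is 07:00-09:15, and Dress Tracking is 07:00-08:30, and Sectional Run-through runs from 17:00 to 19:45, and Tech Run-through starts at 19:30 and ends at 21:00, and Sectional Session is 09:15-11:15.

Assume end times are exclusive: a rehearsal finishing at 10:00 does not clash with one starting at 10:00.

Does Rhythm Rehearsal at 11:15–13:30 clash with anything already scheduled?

No — it doesn't clash with anything

Woodwind Overdub: ends 09:15 at or before Rhythm Rehearsal starts 11:15 → clear.
Dress Tracking: ends 08:30 at or before Rhythm Rehearsal starts 11:15 → clear.
Sectional Session: ends 11:15 at or before Rhythm Rehearsal starts 11:15 → clear.
Sectional Run-through: starts 17:00 at or after Rhythm Rehearsal ends 13:30 → clear.
Tech Run-through: starts 19:30 at or after Rhythm Rehearsal ends 13:30 → clear.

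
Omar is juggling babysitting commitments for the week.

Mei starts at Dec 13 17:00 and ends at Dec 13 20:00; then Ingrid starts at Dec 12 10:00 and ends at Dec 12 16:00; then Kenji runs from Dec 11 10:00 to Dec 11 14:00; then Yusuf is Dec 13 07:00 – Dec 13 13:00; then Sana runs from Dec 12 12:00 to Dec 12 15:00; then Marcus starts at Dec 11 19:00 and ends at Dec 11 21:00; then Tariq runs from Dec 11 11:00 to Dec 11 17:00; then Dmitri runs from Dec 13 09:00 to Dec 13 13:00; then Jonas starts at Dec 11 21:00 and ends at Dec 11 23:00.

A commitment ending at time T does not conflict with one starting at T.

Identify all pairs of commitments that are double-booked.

Dmitri & Yusuf, Ingrid & Sana, Kenji & Tariq

Sorted by start: Kenji, Tariq, Marcus, Jonas, Ingrid, Sana, Yusuf, Dmitri, Mei.
Tariq starts before Kenji ends → Kenji and Tariq overlap.
Marcus starts after Kenji ends, so Kenji has no further overlaps.
Marcus starts after Tariq ends, so Tariq has no further overlaps.
Jonas starts exactly when Marcus ends (back-to-back, no overlap), so Marcus has no further overlaps.
Ingrid starts after Jonas ends, so Jonas has no further overlaps.
Sana starts before Ingrid ends → Ingrid and Sana overlap.
Yusuf starts after Ingrid ends, so Ingrid has no further overlaps.
Yusuf starts after Sana ends, so Sana has no further overlaps.
Dmitri starts before Yusuf ends → Yusuf and Dmitri overlap.
Mei starts after Yusuf ends.
Mei starts after Dmitri ends.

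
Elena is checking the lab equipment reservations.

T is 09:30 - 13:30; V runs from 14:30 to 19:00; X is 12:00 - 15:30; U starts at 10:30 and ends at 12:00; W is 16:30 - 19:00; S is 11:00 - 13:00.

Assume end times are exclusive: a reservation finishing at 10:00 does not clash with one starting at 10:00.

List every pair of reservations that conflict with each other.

Two intervals overlap when each starts before the other ends.
Sorted by start: T, U, S, X, V, W.
U starts before T ends → T and U overlap.
S starts before T ends → T and S overlap.
X starts before T ends → T and X overlap.
V starts after T ends, so nothing later overlaps T either.
S starts before U ends → U and S overlap.
X starts exactly when U ends (back-to-back, no overlap), so nothing later overlaps U either.
X starts before S ends → S and X overlap.
V starts after S ends, so nothing later overlaps S either.
V starts before X ends → X and V overlap.
W starts after X ends.
W starts before V ends → V and W overlap.

S & T, S & U, S & X, T & U, T & X, V & W, V & X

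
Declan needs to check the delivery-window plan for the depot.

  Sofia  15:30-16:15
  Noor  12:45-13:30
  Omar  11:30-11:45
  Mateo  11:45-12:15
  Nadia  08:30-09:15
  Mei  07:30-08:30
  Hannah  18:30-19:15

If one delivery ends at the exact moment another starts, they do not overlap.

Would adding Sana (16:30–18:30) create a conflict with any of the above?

Mei: ends 08:30 at or before Sana starts 16:30 → clear.
Nadia: ends 09:15 at or before Sana starts 16:30 → clear.
Omar: ends 11:45 at or before Sana starts 16:30 → clear.
Mateo: ends 12:15 at or before Sana starts 16:30 → clear.
Noor: ends 13:30 at or before Sana starts 16:30 → clear.
Sofia: ends 16:15 at or before Sana starts 16:30 → clear.
Hannah: starts 18:30 at or after Sana ends 18:30 → clear.

No — it doesn't clash with anything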